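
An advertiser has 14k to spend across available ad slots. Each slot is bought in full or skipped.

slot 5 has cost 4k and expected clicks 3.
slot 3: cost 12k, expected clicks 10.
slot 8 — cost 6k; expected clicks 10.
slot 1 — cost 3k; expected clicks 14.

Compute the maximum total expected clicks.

This is a 0-1 knapsack instance.
Allowing fractional choices, the relaxed optimum would be about 28.2, but ad slots are indivisible.
slot 8 + slot 1: cost 6 + 3 = 9 ≤ 14, expected clicks 10 + 14 = 24.
slot 5 + slot 8 + slot 1: cost 4 + 6 + 3 = 13 ≤ 14, expected clicks 3 + 10 + 14 = 27.
Best is slot 5, slot 8, and slot 1 with total expected clicks 27.

27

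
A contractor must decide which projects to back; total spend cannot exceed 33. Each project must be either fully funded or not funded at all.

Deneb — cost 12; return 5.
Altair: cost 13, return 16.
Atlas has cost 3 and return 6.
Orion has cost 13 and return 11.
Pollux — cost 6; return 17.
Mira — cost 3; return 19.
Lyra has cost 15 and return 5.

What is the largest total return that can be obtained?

58

Take Altair, Atlas, Pollux, and Mira: cost 13 + 3 + 6 + 3 = 25 ≤ 33, return 16 + 6 + 17 + 19 = 58.
No other feasible combination does better.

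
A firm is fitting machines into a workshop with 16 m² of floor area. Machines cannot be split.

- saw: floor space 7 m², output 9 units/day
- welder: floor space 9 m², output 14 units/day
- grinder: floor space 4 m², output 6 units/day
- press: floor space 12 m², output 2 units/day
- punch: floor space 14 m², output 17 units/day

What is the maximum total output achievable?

23

Allowing fractional choices, the relaxed optimum would be about 23.9, but machines are indivisible.
welder + grinder: floor space 9 + 4 = 13 ≤ 16, output 14 + 6 = 20.
saw + welder: floor space 7 + 9 = 16 ≤ 16, output 9 + 14 = 23.
punch: floor space 14 ≤ 16, output 17.
Best is saw and welder with total output 23.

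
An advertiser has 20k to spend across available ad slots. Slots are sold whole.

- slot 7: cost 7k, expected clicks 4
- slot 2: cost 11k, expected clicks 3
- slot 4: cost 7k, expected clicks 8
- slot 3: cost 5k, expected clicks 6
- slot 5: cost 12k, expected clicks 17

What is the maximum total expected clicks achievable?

25

This is an integer program with binary decision variables.
Take slot 4 and slot 5: cost 7 + 12 = 19 ≤ 20, expected clicks 8 + 17 = 25.
No other feasible combination does better.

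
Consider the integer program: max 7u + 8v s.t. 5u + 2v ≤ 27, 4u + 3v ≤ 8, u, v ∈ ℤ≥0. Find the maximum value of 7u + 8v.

16

The continuous relaxation peaks at (0, 2.67) with value 21.33; rounding to a feasible lattice point costs some objective.
(u,v)=(0,2): 5·0+2·2=4≤27, 4·0+3·2=6≤8, objective 16.
(u,v)=(1,1): 5·1+2·1=7≤27, 4·1+3·1=7≤8, objective 15.
The best lattice point is (0,2), giving 16.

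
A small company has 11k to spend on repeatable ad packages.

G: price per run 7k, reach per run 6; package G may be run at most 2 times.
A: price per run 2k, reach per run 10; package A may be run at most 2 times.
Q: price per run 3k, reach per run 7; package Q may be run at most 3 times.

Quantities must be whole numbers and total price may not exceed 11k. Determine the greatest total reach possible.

34

A has the best ratio (10/2); taking only A gives at most 2×10 = 20 (stopped by the supply cap of 2).
Mixing does better — 2×A and 2×Q: price 10 ≤ 11, reach 2·10 + 2·7 = 34.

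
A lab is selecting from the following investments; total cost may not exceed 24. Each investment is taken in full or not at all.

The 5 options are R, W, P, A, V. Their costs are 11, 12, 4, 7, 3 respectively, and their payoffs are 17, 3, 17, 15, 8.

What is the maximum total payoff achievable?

49

R + P + A: cost 11 + 4 + 7 = 22 ≤ 24, payoff 17 + 17 + 15 = 49.
R + P + V: cost 11 + 4 + 3 = 18 ≤ 24, payoff 17 + 17 + 8 = 42.
P + A + V: cost 4 + 7 + 3 = 14 ≤ 24, payoff 17 + 15 + 8 = 40.
Best is R, P, and A with total payoff 49.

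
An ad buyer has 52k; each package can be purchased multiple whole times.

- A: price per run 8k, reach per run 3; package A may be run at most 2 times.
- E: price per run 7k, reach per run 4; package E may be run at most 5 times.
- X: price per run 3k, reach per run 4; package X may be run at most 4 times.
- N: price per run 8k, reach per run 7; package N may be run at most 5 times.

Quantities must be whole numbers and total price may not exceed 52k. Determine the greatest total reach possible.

51

X has the best ratio (4/3); taking only X gives at most 4×4 = 16 (stopped by the supply cap of 4).
Mixing does better — 4×X and 5×N: price 52 ≤ 52, reach 4·4 + 5·7 = 51.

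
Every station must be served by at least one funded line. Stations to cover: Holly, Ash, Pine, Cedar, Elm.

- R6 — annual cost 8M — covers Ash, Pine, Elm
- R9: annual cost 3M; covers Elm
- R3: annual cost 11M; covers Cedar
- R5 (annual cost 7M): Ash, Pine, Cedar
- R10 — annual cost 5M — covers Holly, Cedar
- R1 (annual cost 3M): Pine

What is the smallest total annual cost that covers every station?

13

The greedy cost-per-new-station heuristic would pick R5, R9, and R10 for 15, but a cheaper cover exists.
Choose R6 and R10: together they cover Holly, Ash, Pine, Cedar, Elm — every station.
Total annual cost: 8 + 5 = 13.
No cover costs less than 13.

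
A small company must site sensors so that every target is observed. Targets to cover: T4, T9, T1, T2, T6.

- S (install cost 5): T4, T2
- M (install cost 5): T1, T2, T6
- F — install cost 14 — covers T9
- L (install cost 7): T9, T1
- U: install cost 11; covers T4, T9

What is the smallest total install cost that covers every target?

16

Choose M and U: together they cover T4, T9, T1, T2, T6 — every target.
Total install cost: 5 + 11 = 16.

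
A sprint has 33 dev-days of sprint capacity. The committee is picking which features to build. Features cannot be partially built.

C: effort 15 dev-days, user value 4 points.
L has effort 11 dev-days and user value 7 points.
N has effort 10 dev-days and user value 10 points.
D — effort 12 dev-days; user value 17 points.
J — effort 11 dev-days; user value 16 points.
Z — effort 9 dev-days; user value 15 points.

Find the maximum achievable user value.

48

Take D, J, and Z: effort 12 + 11 + 9 = 32 ≤ 33, user value 17 + 16 + 15 = 48.
No other feasible combination does better.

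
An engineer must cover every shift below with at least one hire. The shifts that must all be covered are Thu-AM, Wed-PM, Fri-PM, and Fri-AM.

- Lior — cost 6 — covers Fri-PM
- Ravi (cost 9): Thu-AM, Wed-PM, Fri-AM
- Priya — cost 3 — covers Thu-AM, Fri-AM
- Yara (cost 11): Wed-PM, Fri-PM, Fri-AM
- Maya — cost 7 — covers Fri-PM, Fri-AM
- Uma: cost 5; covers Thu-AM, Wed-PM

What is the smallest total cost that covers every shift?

12

The greedy cost-per-new-shift heuristic would pick Priya, Uma, and Lior for 14, but a cheaper cover exists.
Choose Maya and Uma: together they cover Thu-AM, Wed-PM, Fri-PM, Fri-AM — every shift.
Total cost: 7 + 5 = 12.
No cover costs less than 12.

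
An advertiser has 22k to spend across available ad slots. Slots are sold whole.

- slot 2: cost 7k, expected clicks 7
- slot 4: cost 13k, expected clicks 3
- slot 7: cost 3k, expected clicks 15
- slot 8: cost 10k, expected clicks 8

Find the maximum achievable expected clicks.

Allowing fractional choices, the relaxed optimum would be about 30.5, but ad slots are indivisible.
slot 2 + slot 7 + slot 8: cost 7 + 3 + 10 = 20 ≤ 22, expected clicks 7 + 15 + 8 = 30.
slot 7 + slot 8: cost 3 + 10 = 13 ≤ 22, expected clicks 15 + 8 = 23.
Best is slot 2, slot 7, and slot 8 with total expected clicks 30.

30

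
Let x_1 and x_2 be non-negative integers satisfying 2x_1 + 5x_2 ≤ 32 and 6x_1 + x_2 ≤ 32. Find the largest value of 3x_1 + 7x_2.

(x_1,x_2)=(1,6) is feasible, giving 45.
(x_1,x_2)=(3,5) is feasible, giving 44.
(x_1,x_2)=(0,6) is feasible, giving 42.
(x_1,x_2)=(2,5) is feasible, giving 41.
Maximum is 45 at (x_1,x_2)=(1,6).

45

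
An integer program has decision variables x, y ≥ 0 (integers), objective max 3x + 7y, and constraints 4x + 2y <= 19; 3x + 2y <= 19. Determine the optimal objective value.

(x,y)=(0,9) is feasible, giving 63.
(x,y)=(0,8) is feasible, giving 56.
The best lattice point is (0,9), giving 63.

63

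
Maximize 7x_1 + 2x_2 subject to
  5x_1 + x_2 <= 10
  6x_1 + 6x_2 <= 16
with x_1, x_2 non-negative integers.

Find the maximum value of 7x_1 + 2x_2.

Relaxing integrality, the LP optimum is 14.50 at (x_1,x_2) = (1.83, 0.833), which is not an integer point.
(x_1,x_2)=(2,0): 5·2+1·0=10≤10, 6·2+6·0=12≤16, objective 14.
(x_1,x_2)=(1,1): 5·1+1·1=6≤10, 6·1+6·1=12≤16, objective 9.
(x_1,x_2)=(1,0): 5·1+1·0=5≤10, 6·1+6·0=6≤16, objective 7.
No feasible integer point exceeds 14.

14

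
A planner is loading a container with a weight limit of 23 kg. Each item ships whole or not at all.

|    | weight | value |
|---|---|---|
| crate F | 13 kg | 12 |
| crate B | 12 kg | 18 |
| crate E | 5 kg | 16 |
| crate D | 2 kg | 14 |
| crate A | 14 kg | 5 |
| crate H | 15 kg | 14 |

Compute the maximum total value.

This is an integer program with binary decision variables.
Take crate B, crate E, and crate D: weight 12 + 5 + 2 = 19 ≤ 23, value 18 + 16 + 14 = 48.
No other feasible combination does better.

48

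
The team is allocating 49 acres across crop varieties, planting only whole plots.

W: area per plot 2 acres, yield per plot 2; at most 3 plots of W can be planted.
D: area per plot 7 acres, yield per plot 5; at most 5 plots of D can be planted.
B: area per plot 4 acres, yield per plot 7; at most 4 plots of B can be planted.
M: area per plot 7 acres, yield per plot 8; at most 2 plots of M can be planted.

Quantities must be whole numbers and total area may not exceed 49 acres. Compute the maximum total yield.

Take 2×W, 2×D, 4×B, and 2×M: area 48 ≤ 49, yield 2·2 + 2·5 + 4·7 + 2·8 = 58.
B has the best ratio (7/4) and is taken to its limit of 4; remaining capacity is filled optimally with the others.

58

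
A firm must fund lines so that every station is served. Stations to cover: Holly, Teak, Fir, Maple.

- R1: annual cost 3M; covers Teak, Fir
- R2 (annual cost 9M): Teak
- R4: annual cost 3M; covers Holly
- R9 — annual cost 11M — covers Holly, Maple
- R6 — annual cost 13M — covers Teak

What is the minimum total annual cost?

The greedy cost-per-new-station heuristic would pick R1, R4, and R9 for 17, but a cheaper cover exists.
Choose R1 and R9: together they cover Holly, Teak, Fir, Maple — every station.
Total annual cost: 3 + 11 = 14.
No cover costs less than 14.

14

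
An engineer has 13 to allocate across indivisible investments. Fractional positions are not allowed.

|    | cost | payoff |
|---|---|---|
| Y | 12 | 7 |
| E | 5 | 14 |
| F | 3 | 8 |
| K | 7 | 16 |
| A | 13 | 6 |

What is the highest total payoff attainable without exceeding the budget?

This is an integer program with binary decision variables.
Allowing fractional choices, the relaxed optimum would be about 33.4, but investments are indivisible.
E + K: cost 5 + 7 = 12 ≤ 13, payoff 14 + 16 = 30.
F + K: cost 3 + 7 = 10 ≤ 13, payoff 8 + 16 = 24.
Best is E and K with total payoff 30.

30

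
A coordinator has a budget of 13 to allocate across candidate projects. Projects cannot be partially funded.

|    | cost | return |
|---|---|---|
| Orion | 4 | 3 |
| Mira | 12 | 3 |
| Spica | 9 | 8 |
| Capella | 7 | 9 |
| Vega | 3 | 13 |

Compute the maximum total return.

22

Spica + Vega: cost 9 + 3 = 12 ≤ 13, return 8 + 13 = 21.
Capella + Vega: cost 7 + 3 = 10 ≤ 13, return 9 + 13 = 22.
Best is Capella and Vega with total return 22.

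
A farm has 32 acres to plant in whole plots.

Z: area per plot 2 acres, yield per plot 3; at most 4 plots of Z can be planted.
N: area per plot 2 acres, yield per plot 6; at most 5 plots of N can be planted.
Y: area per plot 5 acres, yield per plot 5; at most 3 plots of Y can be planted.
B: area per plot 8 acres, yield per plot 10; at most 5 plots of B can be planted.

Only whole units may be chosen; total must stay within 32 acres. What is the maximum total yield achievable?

59

Take 3×Z, 5×N, and 2×B: area 32 ≤ 32, yield 3·3 + 5·6 + 2·10 = 59.
N has the best ratio (6/2) and is taken to its limit of 5; remaining capacity is filled optimally with the others.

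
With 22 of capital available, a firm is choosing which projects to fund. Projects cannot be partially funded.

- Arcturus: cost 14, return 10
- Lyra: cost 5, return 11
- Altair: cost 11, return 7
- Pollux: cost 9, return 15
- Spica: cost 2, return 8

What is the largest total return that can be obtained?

34

Lyra + Pollux + Spica: cost 5 + 9 + 2 = 16 ≤ 22, return 11 + 15 + 8 = 34.
Altair + Pollux + Spica: cost 11 + 9 + 2 = 22 ≤ 22, return 7 + 15 + 8 = 30.
Best is Lyra, Pollux, and Spica with total return 34.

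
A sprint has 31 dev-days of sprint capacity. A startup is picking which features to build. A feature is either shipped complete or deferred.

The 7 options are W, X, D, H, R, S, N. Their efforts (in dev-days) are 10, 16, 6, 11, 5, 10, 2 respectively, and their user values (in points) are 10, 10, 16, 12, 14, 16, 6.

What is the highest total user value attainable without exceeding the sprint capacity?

56

D + R + S + N: effort 6 + 5 + 10 + 2 = 23 ≤ 31, user value 16 + 14 + 16 + 6 = 52.
W + D + R + S: effort 10 + 6 + 5 + 10 = 31 ≤ 31, user value 10 + 16 + 14 + 16 = 56.
Best is W, D, R, and S with total user value 56.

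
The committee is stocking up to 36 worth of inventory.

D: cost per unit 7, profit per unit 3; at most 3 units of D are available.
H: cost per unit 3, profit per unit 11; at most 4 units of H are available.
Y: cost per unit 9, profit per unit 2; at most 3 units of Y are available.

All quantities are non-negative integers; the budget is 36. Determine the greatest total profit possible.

This is a bounded integer knapsack.
3×D and 4×H: cost 33 ≤ 36, profit 3·3 + 4·11 = 53.
2×D, 4×H, and 1×Y: cost 35 ≤ 36, profit 2·3 + 4·11 + 1·2 = 52.
Best is 53.

53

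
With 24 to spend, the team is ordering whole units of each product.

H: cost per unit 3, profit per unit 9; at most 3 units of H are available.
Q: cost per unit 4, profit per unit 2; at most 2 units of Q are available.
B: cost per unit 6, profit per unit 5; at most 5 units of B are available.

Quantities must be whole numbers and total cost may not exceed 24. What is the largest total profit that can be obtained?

3×H and 2×B: cost 21 ≤ 24, profit 3·9 + 2·5 = 37.
3×H, 2×Q, and 1×B: cost 23 ≤ 24, profit 3·9 + 2·2 + 1·5 = 36.
Best is 37.

37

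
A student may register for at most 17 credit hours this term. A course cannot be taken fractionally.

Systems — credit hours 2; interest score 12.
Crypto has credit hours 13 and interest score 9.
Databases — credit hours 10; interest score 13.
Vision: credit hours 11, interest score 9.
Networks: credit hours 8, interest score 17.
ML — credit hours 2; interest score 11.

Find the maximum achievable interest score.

40

Allowing fractional choices, the relaxed optimum would be about 46.5, but courses are indivisible.
Systems + Databases + ML: credit hours 2 + 10 + 2 = 14 ≤ 17, interest score 12 + 13 + 11 = 36.
Systems + Networks + ML: credit hours 2 + 8 + 2 = 12 ≤ 17, interest score 12 + 17 + 11 = 40.
Systems + Vision + ML: credit hours 2 + 11 + 2 = 15 ≤ 17, interest score 12 + 9 + 11 = 32.
Best is Systems, Networks, and ML with total interest score 40.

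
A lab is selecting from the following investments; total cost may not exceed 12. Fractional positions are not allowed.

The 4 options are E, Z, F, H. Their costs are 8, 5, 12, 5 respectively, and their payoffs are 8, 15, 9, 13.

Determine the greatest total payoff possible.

28

Allowing fractional choices, the relaxed optimum would be about 30.0, but investments are indivisible.
Z: cost 5 ≤ 12, payoff 15.
Z + H: cost 5 + 5 = 10 ≤ 12, payoff 15 + 13 = 28.
H: cost 5 ≤ 12, payoff 13.
Best is Z and H with total payoff 28.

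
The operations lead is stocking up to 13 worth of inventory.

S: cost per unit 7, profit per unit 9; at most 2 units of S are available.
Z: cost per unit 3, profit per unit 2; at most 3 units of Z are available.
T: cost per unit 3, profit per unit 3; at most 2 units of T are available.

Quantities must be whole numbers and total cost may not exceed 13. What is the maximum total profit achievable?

1×S and 2×T: cost 13 ≤ 13, profit 1·9 + 2·3 = 15.
1×S, 1×Z, and 1×T: cost 13 ≤ 13, profit 1·9 + 1·2 + 1·3 = 14.
Best is 15.

15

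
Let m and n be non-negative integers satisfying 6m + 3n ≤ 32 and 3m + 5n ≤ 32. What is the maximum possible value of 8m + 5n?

(m,n)=(3,4): 6·3+3·4=30≤32, 3·3+5·4=29≤32, objective 44.
(m,n)=(2,5): 6·2+3·5=27≤32, 3·2+5·5=31≤32, objective 41.
Maximum is 44 at (m,n)=(3,4).

44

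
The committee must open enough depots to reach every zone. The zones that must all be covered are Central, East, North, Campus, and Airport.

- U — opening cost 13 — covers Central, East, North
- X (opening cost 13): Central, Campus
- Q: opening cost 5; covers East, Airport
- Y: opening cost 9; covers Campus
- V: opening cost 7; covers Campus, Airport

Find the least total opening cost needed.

20

This is a weighted set-cover instance.
The greedy cost-per-new-zone heuristic would pick Q, U, and V for 25, but a cheaper cover exists.
Choose U and V: together they cover Central, East, North, Campus, Airport — every zone.
Total opening cost: 13 + 7 = 20.
No cover costs less than 20.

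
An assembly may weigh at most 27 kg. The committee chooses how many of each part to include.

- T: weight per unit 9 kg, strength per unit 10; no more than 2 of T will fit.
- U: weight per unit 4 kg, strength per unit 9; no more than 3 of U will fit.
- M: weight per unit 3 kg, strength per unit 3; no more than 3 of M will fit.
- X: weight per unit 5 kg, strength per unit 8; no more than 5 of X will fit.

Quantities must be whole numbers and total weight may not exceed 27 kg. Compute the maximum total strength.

U has the best ratio (9/4); taking only U gives at most 3×9 = 27 (stopped by the supply cap of 3).
Mixing does better — 3×U and 3×X: weight 27 ≤ 27, strength 3·9 + 3·8 = 51.

51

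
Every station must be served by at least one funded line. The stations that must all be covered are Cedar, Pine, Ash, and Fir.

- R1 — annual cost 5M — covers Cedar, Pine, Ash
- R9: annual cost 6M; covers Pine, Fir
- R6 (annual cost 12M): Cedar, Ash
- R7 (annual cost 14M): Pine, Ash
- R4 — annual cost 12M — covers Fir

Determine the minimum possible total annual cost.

This is an integer covering problem.
Choose R1 and R9: together they cover Cedar, Pine, Ash, Fir — every station.
Total annual cost: 5 + 6 = 11.
No cover costs less than 11.

11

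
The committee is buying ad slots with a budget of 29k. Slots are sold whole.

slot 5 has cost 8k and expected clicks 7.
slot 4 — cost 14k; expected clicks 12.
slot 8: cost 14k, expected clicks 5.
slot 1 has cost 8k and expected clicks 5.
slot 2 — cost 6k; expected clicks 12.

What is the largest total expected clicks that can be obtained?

This is an integer program with binary decision variables.
Take slot 5, slot 4, and slot 2: cost 8 + 14 + 6 = 28 ≤ 29, expected clicks 7 + 12 + 12 = 31.
No other feasible combination does better.

31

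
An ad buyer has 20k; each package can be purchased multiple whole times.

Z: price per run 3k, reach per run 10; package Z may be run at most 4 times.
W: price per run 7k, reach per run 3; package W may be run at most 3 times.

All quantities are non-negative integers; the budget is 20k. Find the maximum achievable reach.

43

Take 4×Z and 1×W: price 19 ≤ 20, reach 4·10 + 1·3 = 43.
Z has the best ratio (10/3) and is taken to its limit of 4; remaining capacity is filled optimally with the others.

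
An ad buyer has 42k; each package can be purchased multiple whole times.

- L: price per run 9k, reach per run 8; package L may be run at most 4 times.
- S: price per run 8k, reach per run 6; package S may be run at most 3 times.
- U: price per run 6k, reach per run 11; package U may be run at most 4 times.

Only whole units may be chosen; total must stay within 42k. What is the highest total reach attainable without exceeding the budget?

60

U has the best ratio (11/6); taking only U gives at most 4×11 = 44 (stopped by the supply cap of 4).
Mixing does better — 2×L and 4×U: price 42 ≤ 42, reach 2·8 + 4·11 = 60.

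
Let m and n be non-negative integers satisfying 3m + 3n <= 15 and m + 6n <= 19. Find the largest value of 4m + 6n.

24

The continuous relaxation peaks at (2.2, 2.8) with value 25.60; rounding to a feasible lattice point costs some objective.
(m,n)=(3,2): 3·3+3·2=15≤15, 1·3+6·2=15≤19, objective 24.
(m,n)=(1,3): 3·1+3·3=12≤15, 1·1+6·3=19≤19, objective 22.
Maximum is 24 at (m,n)=(3,2).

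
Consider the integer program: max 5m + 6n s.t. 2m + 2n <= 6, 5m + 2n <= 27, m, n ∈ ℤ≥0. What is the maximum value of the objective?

(m,n)=(0,3): 2·0+2·3=6≤6, 5·0+2·3=6≤27, objective 18.
(m,n)=(1,2): 2·1+2·2=6≤6, 5·1+2·2=9≤27, objective 17.
(m,n)=(0,2): 2·0+2·2=4≤6, 5·0+2·2=4≤27, objective 12.
The best lattice point is (0,3), giving 18.

18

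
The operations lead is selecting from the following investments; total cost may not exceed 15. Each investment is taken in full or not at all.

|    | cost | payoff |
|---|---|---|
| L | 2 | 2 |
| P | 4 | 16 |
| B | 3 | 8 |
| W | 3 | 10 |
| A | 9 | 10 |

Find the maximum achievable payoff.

36

Allowing fractional choices, the relaxed optimum would be about 39.6, but investments are indivisible.
L + P + W: cost 2 + 4 + 3 = 9 ≤ 15, payoff 2 + 16 + 10 = 28.
L + P + B + W: cost 2 + 4 + 3 + 3 = 12 ≤ 15, payoff 2 + 16 + 8 + 10 = 36.
P + B + W: cost 4 + 3 + 3 = 10 ≤ 15, payoff 16 + 8 + 10 = 34.
Best is L, P, B, and W with total payoff 36.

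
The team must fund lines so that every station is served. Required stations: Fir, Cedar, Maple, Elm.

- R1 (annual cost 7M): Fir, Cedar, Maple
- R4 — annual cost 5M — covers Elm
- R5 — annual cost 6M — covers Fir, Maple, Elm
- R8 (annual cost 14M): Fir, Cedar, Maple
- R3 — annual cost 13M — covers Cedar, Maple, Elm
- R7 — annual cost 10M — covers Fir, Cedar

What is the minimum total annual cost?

12

Choose R1 and R4: together they cover Fir, Cedar, Maple, Elm — every station.
Total annual cost: 7 + 5 = 12.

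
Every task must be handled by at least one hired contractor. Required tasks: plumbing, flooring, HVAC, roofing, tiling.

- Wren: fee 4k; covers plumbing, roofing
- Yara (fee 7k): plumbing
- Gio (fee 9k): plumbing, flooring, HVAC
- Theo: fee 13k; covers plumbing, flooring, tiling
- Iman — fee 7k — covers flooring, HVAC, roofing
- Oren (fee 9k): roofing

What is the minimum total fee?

20

Choose Theo and Iman: together they cover plumbing, flooring, HVAC, roofing, tiling — every task.
Total fee: 13 + 7 = 20.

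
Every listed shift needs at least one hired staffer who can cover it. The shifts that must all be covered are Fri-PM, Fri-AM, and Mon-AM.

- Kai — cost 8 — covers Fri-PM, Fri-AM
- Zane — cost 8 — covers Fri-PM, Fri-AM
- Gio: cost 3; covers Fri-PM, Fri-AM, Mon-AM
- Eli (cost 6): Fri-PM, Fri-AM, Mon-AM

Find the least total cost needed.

Gio alone covers Fri-PM, Fri-AM, Mon-AM — every shift.
Total cost: 3.
No cover costs less than 3.

3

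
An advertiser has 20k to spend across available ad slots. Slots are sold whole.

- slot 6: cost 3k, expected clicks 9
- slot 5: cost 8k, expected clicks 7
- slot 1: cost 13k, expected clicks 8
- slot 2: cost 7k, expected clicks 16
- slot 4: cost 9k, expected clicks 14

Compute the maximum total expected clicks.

39

Allowing fractional choices, the relaxed optimum would be about 39.9, but ad slots are indivisible.
slot 6 + slot 5 + slot 2: cost 3 + 8 + 7 = 18 ≤ 20, expected clicks 9 + 7 + 16 = 32.
slot 6 + slot 2 + slot 4: cost 3 + 7 + 9 = 19 ≤ 20, expected clicks 9 + 16 + 14 = 39.
slot 2 + slot 4: cost 7 + 9 = 16 ≤ 20, expected clicks 16 + 14 = 30.
Best is slot 6, slot 2, and slot 4 with total expected clicks 39.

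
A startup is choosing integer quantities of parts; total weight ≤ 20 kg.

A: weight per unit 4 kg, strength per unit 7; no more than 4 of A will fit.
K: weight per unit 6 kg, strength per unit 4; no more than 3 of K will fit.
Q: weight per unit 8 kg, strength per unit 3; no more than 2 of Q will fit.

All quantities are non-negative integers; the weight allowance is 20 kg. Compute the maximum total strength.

This is a bounded integer knapsack.
Take 4×A: weight 16 ≤ 20, strength 4·7 = 28.
A has the best ratio (7/4) and is taken to its limit of 4; remaining capacity is filled optimally with the others.

28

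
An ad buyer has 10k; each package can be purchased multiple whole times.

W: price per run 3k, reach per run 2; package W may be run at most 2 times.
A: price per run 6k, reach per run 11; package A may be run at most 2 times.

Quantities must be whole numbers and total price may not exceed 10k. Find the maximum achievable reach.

This is a bounded integer knapsack.
A has the best ratio (11/6); taking only A gives at most 1×11 = 11 (stopped by the price limit).
Mixing does better — 1×W and 1×A: price 9 ≤ 10, reach 1·2 + 1·11 = 13.

13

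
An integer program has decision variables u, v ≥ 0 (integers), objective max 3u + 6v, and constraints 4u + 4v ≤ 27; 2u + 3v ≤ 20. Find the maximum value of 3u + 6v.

36

The continuous relaxation peaks at (0, 6.67) with value 40.00; rounding to a feasible lattice point costs some objective.
(u,v)=(0,6): 4·0+4·6=24≤27, 2·0+3·6=18≤20, objective 36.
(u,v)=(1,5): 4·1+4·5=24≤27, 2·1+3·5=17≤20, objective 33.
(u,v)=(0,5): 4·0+4·5=20≤27, 2·0+3·5=15≤20, objective 30.
No feasible integer point exceeds 36.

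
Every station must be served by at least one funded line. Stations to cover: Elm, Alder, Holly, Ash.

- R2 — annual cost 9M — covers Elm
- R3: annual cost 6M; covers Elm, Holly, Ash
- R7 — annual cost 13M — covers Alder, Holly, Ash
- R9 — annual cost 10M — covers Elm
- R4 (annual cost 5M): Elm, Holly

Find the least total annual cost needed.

18

Choose R7 and R4: together they cover Elm, Alder, Holly, Ash — every station.
Total annual cost: 13 + 5 = 18.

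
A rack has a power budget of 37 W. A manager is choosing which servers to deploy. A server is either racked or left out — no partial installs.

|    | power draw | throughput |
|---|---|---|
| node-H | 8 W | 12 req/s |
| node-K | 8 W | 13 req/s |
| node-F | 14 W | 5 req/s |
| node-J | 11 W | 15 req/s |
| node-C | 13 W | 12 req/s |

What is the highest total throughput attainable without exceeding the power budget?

40

Allowing fractional choices, the relaxed optimum would be about 49.2, but servers are indivisible.
node-H + node-J + node-C: power draw 8 + 11 + 13 = 32 ≤ 37, throughput 12 + 15 + 12 = 39.
node-H + node-K + node-J: power draw 8 + 8 + 11 = 27 ≤ 37, throughput 12 + 13 + 15 = 40.
node-K + node-J + node-C: power draw 8 + 11 + 13 = 32 ≤ 37, throughput 13 + 15 + 12 = 40.
The maximum throughput is 40; one optimal choice is node-H, node-K, and node-J.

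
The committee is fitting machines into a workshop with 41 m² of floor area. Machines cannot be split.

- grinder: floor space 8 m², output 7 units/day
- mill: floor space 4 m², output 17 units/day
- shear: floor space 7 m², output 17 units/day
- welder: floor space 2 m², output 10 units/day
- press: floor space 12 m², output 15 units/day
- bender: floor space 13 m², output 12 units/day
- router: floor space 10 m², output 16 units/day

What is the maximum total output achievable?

75

Allowing fractional choices, the relaxed optimum would be about 80.5, but machines are indivisible.
grinder + mill + shear + press + router: floor space 8 + 4 + 7 + 12 + 10 = 41 ≤ 41, output 7 + 17 + 17 + 15 + 16 = 72.
mill + shear + welder + press + router: floor space 4 + 7 + 2 + 12 + 10 = 35 ≤ 41, output 17 + 17 + 10 + 15 + 16 = 75.
mill + shear + welder + bender + router: floor space 4 + 7 + 2 + 13 + 10 = 36 ≤ 41, output 17 + 17 + 10 + 12 + 16 = 72.
Best is mill, shear, welder, press, and router with total output 75.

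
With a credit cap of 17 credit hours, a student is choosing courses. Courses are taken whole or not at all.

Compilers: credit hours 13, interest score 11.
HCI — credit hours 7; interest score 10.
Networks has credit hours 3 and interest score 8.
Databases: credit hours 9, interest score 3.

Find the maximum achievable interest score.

19

Allowing fractional choices, the relaxed optimum would be about 23.9, but courses are indivisible.
HCI + Networks: credit hours 7 + 3 = 10 ≤ 17, interest score 10 + 8 = 18.
HCI + Databases: credit hours 7 + 9 = 16 ≤ 17, interest score 10 + 3 = 13.
Compilers + Networks: credit hours 13 + 3 = 16 ≤ 17, interest score 11 + 8 = 19.
Best is Compilers and Networks with total interest score 19.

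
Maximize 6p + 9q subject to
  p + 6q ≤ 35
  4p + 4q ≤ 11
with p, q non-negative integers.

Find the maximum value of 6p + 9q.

18

The continuous relaxation peaks at (0, 2.75) with value 24.75; rounding to a feasible lattice point costs some objective.
(p,q)=(0,2): 1·0+6·2=12≤35, 4·0+4·2=8≤11, objective 18.
(p,q)=(1,1): 1·1+6·1=7≤35, 4·1+4·1=8≤11, objective 15.
(p,q)=(0,1): 1·0+6·1=6≤35, 4·0+4·1=4≤11, objective 9.
No feasible integer point exceeds 18.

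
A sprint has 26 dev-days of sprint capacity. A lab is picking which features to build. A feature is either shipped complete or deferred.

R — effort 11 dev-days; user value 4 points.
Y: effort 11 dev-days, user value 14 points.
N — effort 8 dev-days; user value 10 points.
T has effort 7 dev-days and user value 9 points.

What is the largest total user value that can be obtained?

This is an integer program with binary decision variables.
Y + N: effort 11 + 8 = 19 ≤ 26, user value 14 + 10 = 24.
Y + N + T: effort 11 + 8 + 7 = 26 ≤ 26, user value 14 + 10 + 9 = 33.
Best is Y, N, and T with total user value 33.

33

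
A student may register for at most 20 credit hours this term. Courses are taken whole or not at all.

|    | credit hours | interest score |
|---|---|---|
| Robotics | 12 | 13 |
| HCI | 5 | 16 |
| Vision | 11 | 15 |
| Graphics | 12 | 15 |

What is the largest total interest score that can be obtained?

31

Allowing fractional choices, the relaxed optimum would be about 36.0, but courses are indivisible.
HCI + Vision: credit hours 5 + 11 = 16 ≤ 20, interest score 16 + 15 = 31.
HCI + Graphics: credit hours 5 + 12 = 17 ≤ 20, interest score 16 + 15 = 31.
The maximum interest score is 31; one optimal choice is HCI and Vision.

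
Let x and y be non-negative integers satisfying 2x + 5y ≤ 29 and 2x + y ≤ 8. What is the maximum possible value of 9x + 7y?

The continuous relaxation peaks at (1.38, 5.25) with value 49.12; rounding to a feasible lattice point costs some objective.
(x,y)=(2,4) is feasible, giving 46.
(x,y)=(1,5) is feasible, giving 44.
No feasible integer point exceeds 46.

46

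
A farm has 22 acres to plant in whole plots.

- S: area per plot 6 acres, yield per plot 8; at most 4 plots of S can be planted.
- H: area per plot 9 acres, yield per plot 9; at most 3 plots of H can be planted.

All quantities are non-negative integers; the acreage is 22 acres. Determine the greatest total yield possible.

25

This is a bounded integer knapsack.
2×S and 1×H: area 21 ≤ 22, yield 2·8 + 1·9 = 25.
3×S: area 18 ≤ 22, yield 3·8 = 24.
Best is 25.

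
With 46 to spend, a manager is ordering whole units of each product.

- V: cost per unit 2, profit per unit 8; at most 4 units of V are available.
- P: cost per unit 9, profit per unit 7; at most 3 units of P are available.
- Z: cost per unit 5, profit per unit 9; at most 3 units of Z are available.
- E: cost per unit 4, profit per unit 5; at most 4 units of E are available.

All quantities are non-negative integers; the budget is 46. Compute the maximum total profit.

This is a bounded integer knapsack.
V has the best ratio (8/2); taking only V gives at most 4×8 = 32 (stopped by the supply cap of 4).
Mixing does better — 4×V, 1×P, 3×Z, and 3×E: cost 44 ≤ 46, profit 4·8 + 1·7 + 3·9 + 3·5 = 81.

81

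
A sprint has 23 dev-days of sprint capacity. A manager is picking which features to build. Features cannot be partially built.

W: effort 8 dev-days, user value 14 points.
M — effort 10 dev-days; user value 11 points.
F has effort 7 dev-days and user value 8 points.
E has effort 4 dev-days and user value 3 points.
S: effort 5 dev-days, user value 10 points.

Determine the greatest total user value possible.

Take W, M, and S: effort 8 + 10 + 5 = 23 ≤ 23, user value 14 + 11 + 10 = 35.
No other feasible combination does better.

35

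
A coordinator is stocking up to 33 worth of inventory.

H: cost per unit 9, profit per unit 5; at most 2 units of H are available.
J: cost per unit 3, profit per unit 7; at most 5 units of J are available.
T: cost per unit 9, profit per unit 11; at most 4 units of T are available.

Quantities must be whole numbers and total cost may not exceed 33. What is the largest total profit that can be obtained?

57

This is a bounded integer knapsack.
J has the best ratio (7/3); taking only J gives at most 5×7 = 35 (stopped by the supply cap of 5).
Mixing does better — 5×J and 2×T: cost 33 ≤ 33, profit 5·7 + 2·11 = 57.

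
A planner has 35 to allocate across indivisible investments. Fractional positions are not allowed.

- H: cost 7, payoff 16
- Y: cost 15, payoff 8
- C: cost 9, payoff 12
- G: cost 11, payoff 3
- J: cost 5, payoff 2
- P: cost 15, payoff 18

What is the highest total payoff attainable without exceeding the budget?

46

This is a 0-1 knapsack instance.
H + G + P: cost 7 + 11 + 15 = 33 ≤ 35, payoff 16 + 3 + 18 = 37.
H + C + P: cost 7 + 9 + 15 = 31 ≤ 35, payoff 16 + 12 + 18 = 46.
Best is H, C, and P with total payoff 46.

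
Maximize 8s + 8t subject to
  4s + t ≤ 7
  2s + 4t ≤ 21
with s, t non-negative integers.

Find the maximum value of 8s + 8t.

(s,t)=(0,5): 4·0+1·5=5≤7, 2·0+4·5=20≤21, objective 40.
(s,t)=(0,4): 4·0+1·4=4≤7, 2·0+4·4=16≤21, objective 32.
No feasible integer point exceeds 40.

40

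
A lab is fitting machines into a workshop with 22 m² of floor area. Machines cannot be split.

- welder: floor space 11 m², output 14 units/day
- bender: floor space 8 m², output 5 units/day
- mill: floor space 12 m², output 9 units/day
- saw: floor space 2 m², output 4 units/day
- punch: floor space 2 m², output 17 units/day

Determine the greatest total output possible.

Allowing fractional choices, the relaxed optimum would be about 40.2, but machines are indivisible.
welder + saw + punch: floor space 11 + 2 + 2 = 15 ≤ 22, output 14 + 4 + 17 = 35.
welder + bender + punch: floor space 11 + 8 + 2 = 21 ≤ 22, output 14 + 5 + 17 = 36.
Best is welder, bender, and punch with total output 36.

36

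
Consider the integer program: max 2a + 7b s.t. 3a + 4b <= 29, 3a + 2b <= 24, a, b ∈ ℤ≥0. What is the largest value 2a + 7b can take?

Relaxing integrality, the LP optimum is 50.75 at (a,b) = (0, 7.25), which is not an integer point.
(a,b)=(0,7) is feasible, giving 49.
(a,b)=(1,6) is feasible, giving 44.
(a,b)=(0,6) is feasible, giving 42.
Maximum is 49 at (a,b)=(0,7).

49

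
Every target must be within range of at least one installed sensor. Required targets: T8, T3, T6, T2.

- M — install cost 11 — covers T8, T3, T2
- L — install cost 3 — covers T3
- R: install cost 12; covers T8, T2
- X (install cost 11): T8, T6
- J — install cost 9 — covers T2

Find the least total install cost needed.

22

This is a weighted set-cover instance.
The greedy cost-per-new-target heuristic would pick L, M, and X for 25, but a cheaper cover exists.
Choose M and X: together they cover T8, T3, T6, T2 — every target.
Total install cost: 11 + 11 = 22.
No cover costs less than 22.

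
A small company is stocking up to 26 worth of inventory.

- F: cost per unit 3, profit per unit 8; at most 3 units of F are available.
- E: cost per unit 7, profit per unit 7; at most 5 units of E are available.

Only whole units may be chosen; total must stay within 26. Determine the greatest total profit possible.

38

3×F and 1×E: cost 16 ≤ 26, profit 3·8 + 1·7 = 31.
3×F and 2×E: cost 23 ≤ 26, profit 3·8 + 2·7 = 38.
Best is 38.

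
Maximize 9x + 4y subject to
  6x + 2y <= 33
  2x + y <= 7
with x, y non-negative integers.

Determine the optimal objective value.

Relaxing integrality, the LP optimum is 31.50 at (x,y) = (3.5, 0), which is not an integer point.
(x,y)=(3,1): 6·3+2·1=20≤33, 2·3+1·1=7≤7, objective 31.
(x,y)=(3,0): 6·3+2·0=18≤33, 2·3+1·0=6≤7, objective 27.
(x,y)=(2,2): 6·2+2·2=16≤33, 2·2+1·2=6≤7, objective 26.
No feasible integer point exceeds 31.

31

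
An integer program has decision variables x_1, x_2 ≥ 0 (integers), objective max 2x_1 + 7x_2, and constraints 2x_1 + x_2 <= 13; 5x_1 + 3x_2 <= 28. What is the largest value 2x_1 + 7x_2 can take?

(x_1,x_2)=(0,9): 2·0+1·9=9≤13, 5·0+3·9=27≤28, objective 63.
(x_1,x_2)=(0,8): 2·0+1·8=8≤13, 5·0+3·8=24≤28, objective 56.
Maximum is 63 at (x_1,x_2)=(0,9).

63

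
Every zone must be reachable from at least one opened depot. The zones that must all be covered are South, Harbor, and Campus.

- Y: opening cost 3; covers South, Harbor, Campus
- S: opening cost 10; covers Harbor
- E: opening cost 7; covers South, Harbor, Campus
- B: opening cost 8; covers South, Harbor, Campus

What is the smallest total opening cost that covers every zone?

3

This is an integer covering problem.
Y alone covers South, Harbor, Campus — every zone.
Total opening cost: 3.
No cover costs less than 3.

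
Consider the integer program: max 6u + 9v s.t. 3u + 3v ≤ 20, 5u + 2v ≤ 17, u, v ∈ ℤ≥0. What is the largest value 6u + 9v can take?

Relaxing integrality, the LP optimum is 60.00 at (u,v) = (0, 6.67), which is not an integer point.
(u,v)=(0,6): 3·0+3·6=18≤20, 5·0+2·6=12≤17, objective 54.
(u,v)=(1,5): 3·1+3·5=18≤20, 5·1+2·5=15≤17, objective 51.
No feasible integer point exceeds 54.

54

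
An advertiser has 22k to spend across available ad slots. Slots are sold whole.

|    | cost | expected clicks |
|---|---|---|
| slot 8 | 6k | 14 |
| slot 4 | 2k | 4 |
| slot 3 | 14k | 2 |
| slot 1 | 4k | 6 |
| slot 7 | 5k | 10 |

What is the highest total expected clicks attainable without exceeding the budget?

34

slot 8 + slot 4 + slot 7: cost 6 + 2 + 5 = 13 ≤ 22, expected clicks 14 + 4 + 10 = 28.
slot 8 + slot 4 + slot 1 + slot 7: cost 6 + 2 + 4 + 5 = 17 ≤ 22, expected clicks 14 + 4 + 6 + 10 = 34.
slot 8 + slot 1 + slot 7: cost 6 + 4 + 5 = 15 ≤ 22, expected clicks 14 + 6 + 10 = 30.
Best is slot 8, slot 4, slot 1, and slot 7 with total expected clicks 34.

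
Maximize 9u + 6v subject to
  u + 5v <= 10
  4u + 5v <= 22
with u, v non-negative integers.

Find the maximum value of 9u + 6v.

The continuous relaxation peaks at (5.5, 0) with value 49.50; rounding to a feasible lattice point costs some objective.
(u,v)=(5,0): 1·5+5·0=5≤10, 4·5+5·0=20≤22, objective 45.
(u,v)=(4,1): 1·4+5·1=9≤10, 4·4+5·1=21≤22, objective 42.
(u,v)=(4,0): 1·4+5·0=4≤10, 4·4+5·0=16≤22, objective 36.
The best lattice point is (5,0), giving 45.

45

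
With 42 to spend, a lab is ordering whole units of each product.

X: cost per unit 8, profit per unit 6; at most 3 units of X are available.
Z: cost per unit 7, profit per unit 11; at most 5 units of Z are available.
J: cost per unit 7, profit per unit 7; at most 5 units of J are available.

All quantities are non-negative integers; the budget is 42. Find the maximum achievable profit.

This is a bounded integer knapsack.
5×Z and 1×J: cost 42 ≤ 42, profit 5·11 + 1·7 = 62.
4×Z and 2×J: cost 42 ≤ 42, profit 4·11 + 2·7 = 58.
Best is 62.

62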